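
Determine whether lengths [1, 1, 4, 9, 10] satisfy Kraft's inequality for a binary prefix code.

Kraft inequality: Σ 2^(-l_i) ≤ 1 for prefix-free code
Calculating: 2^(-1) + 2^(-1) + 2^(-4) + 2^(-9) + 2^(-10)
= 0.5 + 0.5 + 0.0625 + 0.001953125 + 0.0009765625
= 1.0654
Since 1.0654 > 1, prefix-free code does not exist


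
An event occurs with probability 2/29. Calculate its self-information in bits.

Information content I(x) = -log₂(p(x))
I = -log₂(2/29) = -log₂(0.0690)
I = 3.8580 bits


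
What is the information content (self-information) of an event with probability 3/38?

Information content I(x) = -log₂(p(x))
I = -log₂(3/38) = -log₂(0.0789)
I = 3.6630 bits


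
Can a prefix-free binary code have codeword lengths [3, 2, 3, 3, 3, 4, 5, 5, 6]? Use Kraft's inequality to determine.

Kraft inequality: Σ 2^(-l_i) ≤ 1 for prefix-free code
Calculating: 2^(-3) + 2^(-2) + 2^(-3) + 2^(-3) + 2^(-3) + 2^(-4) + 2^(-5) + 2^(-5) + 2^(-6)
= 0.125 + 0.25 + 0.125 + 0.125 + 0.125 + 0.0625 + 0.03125 + 0.03125 + 0.015625
= 0.8906
Since 0.8906 ≤ 1, prefix-free code exists


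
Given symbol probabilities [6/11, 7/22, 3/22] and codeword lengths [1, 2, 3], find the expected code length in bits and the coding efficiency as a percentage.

Average length L = Σ p_i × l_i = 1.5909 bits
Entropy H = 1.3946 bits
Efficiency η = H/L × 100% = 87.66%


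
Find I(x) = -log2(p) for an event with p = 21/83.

Information content I(x) = -log₂(p(x))
I = -log₂(21/83) = -log₂(0.2530)
I = 1.9827 bits


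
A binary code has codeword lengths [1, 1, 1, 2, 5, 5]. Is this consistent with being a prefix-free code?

Kraft inequality: Σ 2^(-l_i) ≤ 1 for prefix-free code
Calculating: 2^(-1) + 2^(-1) + 2^(-1) + 2^(-2) + 2^(-5) + 2^(-5)
= 0.5 + 0.5 + 0.5 + 0.25 + 0.03125 + 0.03125
= 1.8125
Since 1.8125 > 1, prefix-free code does not exist


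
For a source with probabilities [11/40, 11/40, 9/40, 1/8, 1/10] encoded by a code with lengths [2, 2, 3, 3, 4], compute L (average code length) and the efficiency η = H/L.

Average length L = Σ p_i × l_i = 2.5500 bits
Entropy H = 2.2158 bits
Efficiency η = H/L × 100% = 86.89%


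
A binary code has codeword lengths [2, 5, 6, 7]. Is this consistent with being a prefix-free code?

Kraft inequality: Σ 2^(-l_i) ≤ 1 for prefix-free code
Calculating: 2^(-2) + 2^(-5) + 2^(-6) + 2^(-7)
= 0.25 + 0.03125 + 0.015625 + 0.0078125
= 0.3047
Since 0.3047 ≤ 1, prefix-free code exists


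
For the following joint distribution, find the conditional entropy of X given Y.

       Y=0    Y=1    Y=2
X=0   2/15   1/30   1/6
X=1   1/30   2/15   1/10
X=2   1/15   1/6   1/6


H(X|Y) = Σ_y p(y) H(X|Y=y)
  p(Y=0) = 7/30, H(X|Y=0) = 1.3788
  p(Y=1) = 1/3, H(X|Y=1) = 1.3610
  p(Y=2) = 13/30, H(X|Y=2) = 1.5486
H(X|Y) = 0.2333×1.3788 + 0.3333×1.3610 + 0.4333×1.5486 = 1.4464 bits


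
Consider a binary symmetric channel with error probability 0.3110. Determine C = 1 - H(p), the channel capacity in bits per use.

For BSC with error probability p:
C = 1 - H(p) where H(p) is binary entropy
H(0.3110) = -0.3110 × log₂(0.3110) - 0.6890 × log₂(0.6890)
H(p) = 0.8943
C = 1 - 0.8943 = 0.1057 bits/use


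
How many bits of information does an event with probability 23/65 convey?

Information content I(x) = -log₂(p(x))
I = -log₂(23/65) = -log₂(0.3538)
I = 1.4988 bits


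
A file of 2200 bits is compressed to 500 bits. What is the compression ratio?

Compression ratio = Original / Compressed
= 2200 / 500 = 4.40:1


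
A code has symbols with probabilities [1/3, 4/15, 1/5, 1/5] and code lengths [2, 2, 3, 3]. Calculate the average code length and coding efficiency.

Average length L = Σ p_i × l_i = 2.4000 bits
Entropy H = 1.9656 bits
Efficiency η = H/L × 100% = 81.90%


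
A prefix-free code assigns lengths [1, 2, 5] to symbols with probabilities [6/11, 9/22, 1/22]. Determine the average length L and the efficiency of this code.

Average length L = Σ p_i × l_i = 1.5909 bits
Entropy H = 1.2072 bits
Efficiency η = H/L × 100% = 75.88%


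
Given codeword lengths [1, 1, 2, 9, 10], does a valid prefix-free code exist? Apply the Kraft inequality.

Kraft inequality: Σ 2^(-l_i) ≤ 1 for prefix-free code
Calculating: 2^(-1) + 2^(-1) + 2^(-2) + 2^(-9) + 2^(-10)
= 0.5 + 0.5 + 0.25 + 0.001953125 + 0.0009765625
= 1.2529
Since 1.2529 > 1, prefix-free code does not exist


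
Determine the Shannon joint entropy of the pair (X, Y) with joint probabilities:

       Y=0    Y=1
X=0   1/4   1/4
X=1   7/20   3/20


H(X,Y) = -Σ p(x,y) log₂ p(x,y)
  p(0,0)=1/4: -0.2500 × log₂(0.2500) = 0.5000
  p(0,1)=1/4: -0.2500 × log₂(0.2500) = 0.5000
  p(1,0)=7/20: -0.3500 × log₂(0.3500) = 0.5301
  p(1,1)=3/20: -0.1500 × log₂(0.1500) = 0.4105
H(X,Y) = 1.9406 bits


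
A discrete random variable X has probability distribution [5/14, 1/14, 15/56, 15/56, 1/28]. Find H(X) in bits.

H(X) = -Σ p(x) log₂ p(x)
  -5/14 × log₂(5/14) = 0.5305
  -1/14 × log₂(1/14) = 0.2720
  -15/56 × log₂(15/56) = 0.5091
  -15/56 × log₂(15/56) = 0.5091
  -1/28 × log₂(1/28) = 0.1717
H(X) = 1.9923 bits


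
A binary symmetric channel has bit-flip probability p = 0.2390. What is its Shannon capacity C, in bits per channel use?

For BSC with error probability p:
C = 1 - H(p) where H(p) is binary entropy
H(0.2390) = -0.2390 × log₂(0.2390) - 0.7610 × log₂(0.7610)
H(p) = 0.7934
C = 1 - 0.7934 = 0.2066 bits/use


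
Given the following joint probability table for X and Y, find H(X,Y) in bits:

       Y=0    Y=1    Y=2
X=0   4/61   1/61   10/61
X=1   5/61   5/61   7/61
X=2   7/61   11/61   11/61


H(X,Y) = -Σ p(x,y) log₂ p(x,y)
  p(0,0)=4/61: -0.0656 × log₂(0.0656) = 0.2578
  p(0,1)=1/61: -0.0164 × log₂(0.0164) = 0.0972
  p(0,2)=10/61: -0.1639 × log₂(0.1639) = 0.4277
  p(1,0)=5/61: -0.0820 × log₂(0.0820) = 0.2958
  p(1,1)=5/61: -0.0820 × log₂(0.0820) = 0.2958
  p(1,2)=7/61: -0.1148 × log₂(0.1148) = 0.3584
  p(2,0)=7/61: -0.1148 × log₂(0.1148) = 0.3584
  p(2,1)=11/61: -0.1803 × log₂(0.1803) = 0.4456
  p(2,2)=11/61: -0.1803 × log₂(0.1803) = 0.4456
H(X,Y) = 2.9824 bits


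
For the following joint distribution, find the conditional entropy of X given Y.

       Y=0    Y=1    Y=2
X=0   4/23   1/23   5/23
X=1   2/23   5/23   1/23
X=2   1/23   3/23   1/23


H(X|Y) = Σ_y p(y) H(X|Y=y)
  p(Y=0) = 7/23, H(X|Y=0) = 1.3788
  p(Y=1) = 9/23, H(X|Y=1) = 1.3516
  p(Y=2) = 7/23, H(X|Y=2) = 1.1488
H(X|Y) = 0.3043×1.3788 + 0.3913×1.3516 + 0.3043×1.1488 = 1.2982 bits


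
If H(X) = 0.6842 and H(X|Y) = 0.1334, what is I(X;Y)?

I(X;Y) = H(X) - H(X|Y)
I(X;Y) = 0.6842 - 0.1334 = 0.5508 bits


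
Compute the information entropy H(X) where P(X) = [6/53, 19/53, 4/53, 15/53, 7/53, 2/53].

H(X) = -Σ p(x) log₂ p(x)
  -6/53 × log₂(6/53) = 0.3558
  -19/53 × log₂(19/53) = 0.5306
  -4/53 × log₂(4/53) = 0.2814
  -15/53 × log₂(15/53) = 0.5154
  -7/53 × log₂(7/53) = 0.3857
  -2/53 × log₂(2/53) = 0.1784
H(X) = 2.2473 bits


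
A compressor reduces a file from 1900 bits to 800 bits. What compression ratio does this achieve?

Compression ratio = Original / Compressed
= 1900 / 800 = 2.38:1


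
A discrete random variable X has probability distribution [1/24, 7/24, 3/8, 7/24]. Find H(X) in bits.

H(X) = -Σ p(x) log₂ p(x)
  -1/24 × log₂(1/24) = 0.1910
  -7/24 × log₂(7/24) = 0.5185
  -3/8 × log₂(3/8) = 0.5306
  -7/24 × log₂(7/24) = 0.5185
H(X) = 1.7586 bits


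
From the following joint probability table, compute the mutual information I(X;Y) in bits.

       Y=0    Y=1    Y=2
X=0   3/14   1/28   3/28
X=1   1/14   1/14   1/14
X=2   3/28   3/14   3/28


H(X) = 1.5306, H(Y) = 1.5722, H(X,Y) = 2.9758
I(X;Y) = H(X) + H(Y) - H(X,Y) = 0.1271 bits


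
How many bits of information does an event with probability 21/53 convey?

Information content I(x) = -log₂(p(x))
I = -log₂(21/53) = -log₂(0.3962)
I = 1.3356 bits


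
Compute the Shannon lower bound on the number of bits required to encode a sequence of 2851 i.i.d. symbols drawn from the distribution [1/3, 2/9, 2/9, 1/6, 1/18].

Entropy H = 2.1552 bits/symbol
Minimum bits = H × n = 2.1552 × 2851
= 6144.54 bits


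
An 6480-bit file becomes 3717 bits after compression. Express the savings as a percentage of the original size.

Space savings = (1 - Compressed/Original) × 100%
= (1 - 3717/6480) × 100%
= 42.64%


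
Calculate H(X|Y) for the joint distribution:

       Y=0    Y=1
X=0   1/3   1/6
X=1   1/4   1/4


H(X|Y) = Σ_y p(y) H(X|Y=y)
  p(Y=0) = 7/12, H(X|Y=0) = 0.9852
  p(Y=1) = 5/12, H(X|Y=1) = 0.9710
H(X|Y) = 0.5833×0.9852 + 0.4167×0.9710 = 0.9793 bits


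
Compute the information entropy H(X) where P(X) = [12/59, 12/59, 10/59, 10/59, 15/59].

H(X) = -Σ p(x) log₂ p(x)
  -12/59 × log₂(12/59) = 0.4673
  -12/59 × log₂(12/59) = 0.4673
  -10/59 × log₂(10/59) = 0.4340
  -10/59 × log₂(10/59) = 0.4340
  -15/59 × log₂(15/59) = 0.5023
H(X) = 2.3050 bits


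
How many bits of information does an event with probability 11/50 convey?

Information content I(x) = -log₂(p(x))
I = -log₂(11/50) = -log₂(0.2200)
I = 2.1844 bits


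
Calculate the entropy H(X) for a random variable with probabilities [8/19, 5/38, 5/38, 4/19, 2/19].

H(X) = -Σ p(x) log₂ p(x)
  -8/19 × log₂(8/19) = 0.5254
  -5/38 × log₂(5/38) = 0.3850
  -5/38 × log₂(5/38) = 0.3850
  -4/19 × log₂(4/19) = 0.4732
  -2/19 × log₂(2/19) = 0.3419
H(X) = 2.1106 bits


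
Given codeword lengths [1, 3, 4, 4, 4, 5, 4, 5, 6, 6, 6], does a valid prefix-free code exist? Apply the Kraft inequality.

Kraft inequality: Σ 2^(-l_i) ≤ 1 for prefix-free code
Calculating: 2^(-1) + 2^(-3) + 2^(-4) + 2^(-4) + 2^(-4) + 2^(-5) + 2^(-4) + 2^(-5) + 2^(-6) + 2^(-6) + 2^(-6)
= 0.5 + 0.125 + 0.0625 + 0.0625 + 0.0625 + 0.03125 + 0.0625 + 0.03125 + 0.015625 + 0.015625 + 0.015625
= 0.9844
Since 0.9844 ≤ 1, prefix-free code exists


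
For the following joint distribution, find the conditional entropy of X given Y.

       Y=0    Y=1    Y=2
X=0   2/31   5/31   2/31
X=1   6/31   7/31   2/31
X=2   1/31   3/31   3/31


H(X|Y) = Σ_y p(y) H(X|Y=y)
  p(Y=0) = 9/31, H(X|Y=0) = 1.2244
  p(Y=1) = 15/31, H(X|Y=1) = 1.5058
  p(Y=2) = 7/31, H(X|Y=2) = 1.5567
H(X|Y) = 0.2903×1.2244 + 0.4839×1.5058 + 0.2258×1.5567 = 1.4356 bits


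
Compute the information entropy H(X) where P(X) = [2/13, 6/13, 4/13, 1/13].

H(X) = -Σ p(x) log₂ p(x)
  -2/13 × log₂(2/13) = 0.4155
  -6/13 × log₂(6/13) = 0.5148
  -4/13 × log₂(4/13) = 0.5232
  -1/13 × log₂(1/13) = 0.2846
H(X) = 1.7381 bits


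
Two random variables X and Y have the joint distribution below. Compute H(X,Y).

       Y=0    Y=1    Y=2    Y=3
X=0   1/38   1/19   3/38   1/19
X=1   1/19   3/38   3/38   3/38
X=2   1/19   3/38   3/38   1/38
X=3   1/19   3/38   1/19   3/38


H(X,Y) = -Σ p(x,y) log₂ p(x,y)
  p(0,0)=1/38: -0.0263 × log₂(0.0263) = 0.1381
  p(0,1)=1/19: -0.0526 × log₂(0.0526) = 0.2236
  p(0,2)=3/38: -0.0789 × log₂(0.0789) = 0.2892
  p(0,3)=1/19: -0.0526 × log₂(0.0526) = 0.2236
  p(1,0)=1/19: -0.0526 × log₂(0.0526) = 0.2236
  p(1,1)=3/38: -0.0789 × log₂(0.0789) = 0.2892
  p(1,2)=3/38: -0.0789 × log₂(0.0789) = 0.2892
  p(1,3)=3/38: -0.0789 × log₂(0.0789) = 0.2892
  p(2,0)=1/19: -0.0526 × log₂(0.0526) = 0.2236
  p(2,1)=3/38: -0.0789 × log₂(0.0789) = 0.2892
  p(2,2)=3/38: -0.0789 × log₂(0.0789) = 0.2892
  p(2,3)=1/38: -0.0263 × log₂(0.0263) = 0.1381
  p(3,0)=1/19: -0.0526 × log₂(0.0526) = 0.2236
  p(3,1)=3/38: -0.0789 × log₂(0.0789) = 0.2892
  p(3,2)=1/19: -0.0526 × log₂(0.0526) = 0.2236
  p(3,3)=3/38: -0.0789 × log₂(0.0789) = 0.2892
H(X,Y) = 3.9311 bits


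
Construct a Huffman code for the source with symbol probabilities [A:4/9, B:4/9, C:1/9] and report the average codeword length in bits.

Huffman tree construction:
Combine smallest probabilities repeatedly
Resulting codes:
  A: 11 (length 2)
  B: 0 (length 1)
  C: 10 (length 2)
Average length = Σ p(s) × length(s) = 1.5556 bits


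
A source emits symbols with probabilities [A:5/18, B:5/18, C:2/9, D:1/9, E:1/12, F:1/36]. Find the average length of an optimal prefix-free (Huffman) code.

Huffman tree construction:
Combine smallest probabilities repeatedly
Resulting codes:
  A: 10 (length 2)
  B: 11 (length 2)
  C: 00 (length 2)
  D: 010 (length 3)
  E: 0111 (length 4)
  F: 0110 (length 4)
Average length = Σ p(s) × length(s) = 2.3333 bits


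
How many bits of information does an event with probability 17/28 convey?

Information content I(x) = -log₂(p(x))
I = -log₂(17/28) = -log₂(0.6071)
I = 0.7199 bits


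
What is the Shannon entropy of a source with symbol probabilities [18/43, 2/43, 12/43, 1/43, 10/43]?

H(X) = -Σ p(x) log₂ p(x)
  -18/43 × log₂(18/43) = 0.5259
  -2/43 × log₂(2/43) = 0.2059
  -12/43 × log₂(12/43) = 0.5139
  -1/43 × log₂(1/43) = 0.1262
  -10/43 × log₂(10/43) = 0.4894
H(X) = 1.8612 bits


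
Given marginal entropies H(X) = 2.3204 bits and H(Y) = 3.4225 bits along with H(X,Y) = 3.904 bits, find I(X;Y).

I(X;Y) = H(X) + H(Y) - H(X,Y)
I(X;Y) = 2.3204 + 3.4225 - 3.904 = 1.8389 bits


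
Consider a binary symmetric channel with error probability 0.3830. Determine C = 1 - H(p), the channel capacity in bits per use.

For BSC with error probability p:
C = 1 - H(p) where H(p) is binary entropy
H(0.3830) = -0.3830 × log₂(0.3830) - 0.6170 × log₂(0.6170)
H(p) = 0.9601
C = 1 - 0.9601 = 0.0399 bits/use


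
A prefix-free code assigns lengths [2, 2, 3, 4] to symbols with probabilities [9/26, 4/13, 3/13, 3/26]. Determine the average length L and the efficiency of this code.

Average length L = Σ p_i × l_i = 2.4615 bits
Entropy H = 1.9007 bits
Efficiency η = H/L × 100% = 77.21%


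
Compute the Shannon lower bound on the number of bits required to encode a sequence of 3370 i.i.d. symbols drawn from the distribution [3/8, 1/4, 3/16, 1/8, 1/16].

Entropy H = 2.1085 bits/symbol
Minimum bits = H × n = 2.1085 × 3370
= 7105.51 bits


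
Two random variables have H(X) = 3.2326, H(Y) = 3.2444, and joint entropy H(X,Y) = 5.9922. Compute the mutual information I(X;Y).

I(X;Y) = H(X) + H(Y) - H(X,Y)
I(X;Y) = 3.2326 + 3.2444 - 5.9922 = 0.4848 bits


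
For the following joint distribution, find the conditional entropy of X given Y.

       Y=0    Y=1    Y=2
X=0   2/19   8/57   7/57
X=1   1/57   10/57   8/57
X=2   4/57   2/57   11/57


H(X|Y) = Σ_y p(y) H(X|Y=y)
  p(Y=0) = 11/57, H(X|Y=0) = 1.3222
  p(Y=1) = 20/57, H(X|Y=1) = 1.3610
  p(Y=2) = 26/57, H(X|Y=2) = 1.5579
H(X|Y) = 0.1930×1.3222 + 0.3509×1.3610 + 0.4561×1.5579 = 1.4433 bits


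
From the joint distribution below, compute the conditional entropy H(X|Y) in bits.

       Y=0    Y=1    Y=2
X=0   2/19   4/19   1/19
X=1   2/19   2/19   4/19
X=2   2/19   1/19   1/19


H(X|Y) = Σ_y p(y) H(X|Y=y)
  p(Y=0) = 6/19, H(X|Y=0) = 1.5850
  p(Y=1) = 7/19, H(X|Y=1) = 1.3788
  p(Y=2) = 6/19, H(X|Y=2) = 1.2516
H(X|Y) = 0.3158×1.5850 + 0.3684×1.3788 + 0.3158×1.2516 = 1.4037 bits


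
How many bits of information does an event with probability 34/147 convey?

Information content I(x) = -log₂(p(x))
I = -log₂(34/147) = -log₂(0.2313)
I = 2.1122 bits


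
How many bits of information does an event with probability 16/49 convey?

Information content I(x) = -log₂(p(x))
I = -log₂(16/49) = -log₂(0.3265)
I = 1.6147 bits


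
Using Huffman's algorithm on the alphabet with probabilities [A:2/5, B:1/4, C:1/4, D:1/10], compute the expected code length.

Huffman tree construction:
Combine smallest probabilities repeatedly
Resulting codes:
  A: 0 (length 1)
  B: 111 (length 3)
  C: 10 (length 2)
  D: 110 (length 3)
Average length = Σ p(s) × length(s) = 1.9500 bits


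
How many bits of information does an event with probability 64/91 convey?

Information content I(x) = -log₂(p(x))
I = -log₂(64/91) = -log₂(0.7033)
I = 0.5078 bits


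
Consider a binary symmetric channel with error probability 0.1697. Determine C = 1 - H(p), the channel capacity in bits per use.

For BSC with error probability p:
C = 1 - H(p) where H(p) is binary entropy
H(0.1697) = -0.1697 × log₂(0.1697) - 0.8303 × log₂(0.8303)
H(p) = 0.6570
C = 1 - 0.6570 = 0.3430 bits/use


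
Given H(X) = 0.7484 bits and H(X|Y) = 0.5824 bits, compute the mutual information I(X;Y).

I(X;Y) = H(X) - H(X|Y)
I(X;Y) = 0.7484 - 0.5824 = 0.166 bits


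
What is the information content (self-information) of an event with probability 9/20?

Information content I(x) = -log₂(p(x))
I = -log₂(9/20) = -log₂(0.4500)
I = 1.1520 bits


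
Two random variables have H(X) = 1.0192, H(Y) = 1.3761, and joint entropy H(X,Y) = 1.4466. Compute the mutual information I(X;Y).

I(X;Y) = H(X) + H(Y) - H(X,Y)
I(X;Y) = 1.0192 + 1.3761 - 1.4466 = 0.9487 bits


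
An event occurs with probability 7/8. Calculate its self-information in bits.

Information content I(x) = -log₂(p(x))
I = -log₂(7/8) = -log₂(0.8750)
I = 0.1926 bits


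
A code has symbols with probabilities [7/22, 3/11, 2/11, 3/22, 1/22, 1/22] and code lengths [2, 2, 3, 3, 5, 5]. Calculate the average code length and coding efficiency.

Average length L = Σ p_i × l_i = 2.5909 bits
Entropy H = 2.2814 bits
Efficiency η = H/L × 100% = 88.05%


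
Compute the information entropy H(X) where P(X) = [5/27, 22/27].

H(X) = -Σ p(x) log₂ p(x)
  -5/27 × log₂(5/27) = 0.4505
  -22/27 × log₂(22/27) = 0.2407
H(X) = 0.6913 bits


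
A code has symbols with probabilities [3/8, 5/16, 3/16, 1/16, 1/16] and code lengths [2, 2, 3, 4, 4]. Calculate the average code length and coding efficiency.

Average length L = Σ p_i × l_i = 2.4375 bits
Entropy H = 2.0079 bits
Efficiency η = H/L × 100% = 82.37%


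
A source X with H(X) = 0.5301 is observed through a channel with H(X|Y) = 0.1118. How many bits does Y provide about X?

I(X;Y) = H(X) - H(X|Y)
I(X;Y) = 0.5301 - 0.1118 = 0.4183 bits


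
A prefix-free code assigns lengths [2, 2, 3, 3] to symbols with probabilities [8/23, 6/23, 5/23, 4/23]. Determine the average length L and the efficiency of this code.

Average length L = Σ p_i × l_i = 2.3913 bits
Entropy H = 1.9532 bits
Efficiency η = H/L × 100% = 81.68%


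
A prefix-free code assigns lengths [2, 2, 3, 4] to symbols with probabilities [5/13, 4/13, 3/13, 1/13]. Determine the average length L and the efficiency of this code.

Average length L = Σ p_i × l_i = 2.3846 bits
Entropy H = 1.8262 bits
Efficiency η = H/L × 100% = 76.58%


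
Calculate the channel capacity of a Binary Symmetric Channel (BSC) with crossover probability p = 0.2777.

For BSC with error probability p:
C = 1 - H(p) where H(p) is binary entropy
H(0.2777) = -0.2777 × log₂(0.2777) - 0.7223 × log₂(0.7223)
H(p) = 0.8523
C = 1 - 0.8523 = 0.1477 bits/use


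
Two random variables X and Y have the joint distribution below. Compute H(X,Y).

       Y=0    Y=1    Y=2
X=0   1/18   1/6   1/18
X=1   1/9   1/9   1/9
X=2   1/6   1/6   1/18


H(X,Y) = -Σ p(x,y) log₂ p(x,y)
  p(0,0)=1/18: -0.0556 × log₂(0.0556) = 0.2317
  p(0,1)=1/6: -0.1667 × log₂(0.1667) = 0.4308
  p(0,2)=1/18: -0.0556 × log₂(0.0556) = 0.2317
  p(1,0)=1/9: -0.1111 × log₂(0.1111) = 0.3522
  p(1,1)=1/9: -0.1111 × log₂(0.1111) = 0.3522
  p(1,2)=1/9: -0.1111 × log₂(0.1111) = 0.3522
  p(2,0)=1/6: -0.1667 × log₂(0.1667) = 0.4308
  p(2,1)=1/6: -0.1667 × log₂(0.1667) = 0.4308
  p(2,2)=1/18: -0.0556 × log₂(0.0556) = 0.2317
H(X,Y) = 3.0441 bits


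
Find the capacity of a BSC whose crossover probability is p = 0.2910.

For BSC with error probability p:
C = 1 - H(p) where H(p) is binary entropy
H(0.2910) = -0.2910 × log₂(0.2910) - 0.7090 × log₂(0.7090)
H(p) = 0.8700
C = 1 - 0.8700 = 0.1300 bits/use


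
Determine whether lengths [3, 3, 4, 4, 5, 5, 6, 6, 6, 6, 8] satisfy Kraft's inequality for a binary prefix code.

Kraft inequality: Σ 2^(-l_i) ≤ 1 for prefix-free code
Calculating: 2^(-3) + 2^(-3) + 2^(-4) + 2^(-4) + 2^(-5) + 2^(-5) + 2^(-6) + 2^(-6) + 2^(-6) + 2^(-6) + 2^(-8)
= 0.125 + 0.125 + 0.0625 + 0.0625 + 0.03125 + 0.03125 + 0.015625 + 0.015625 + 0.015625 + 0.015625 + 0.00390625
= 0.5039
Since 0.5039 ≤ 1, prefix-free code exists


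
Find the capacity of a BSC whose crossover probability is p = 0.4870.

For BSC with error probability p:
C = 1 - H(p) where H(p) is binary entropy
H(0.4870) = -0.4870 × log₂(0.4870) - 0.5130 × log₂(0.5130)
H(p) = 0.9995
C = 1 - 0.9995 = 0.0005 bits/use


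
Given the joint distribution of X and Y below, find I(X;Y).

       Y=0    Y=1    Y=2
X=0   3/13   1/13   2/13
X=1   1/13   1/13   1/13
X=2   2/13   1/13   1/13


H(X) = 1.5262, H(Y) = 1.5262, H(X,Y) = 3.0270
I(X;Y) = H(X) + H(Y) - H(X,Y) = 0.0255 bits


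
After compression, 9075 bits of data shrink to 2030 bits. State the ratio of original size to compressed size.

Compression ratio = Original / Compressed
= 9075 / 2030 = 4.47:1


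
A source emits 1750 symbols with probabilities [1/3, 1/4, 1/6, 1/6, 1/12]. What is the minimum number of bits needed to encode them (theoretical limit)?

Entropy H = 2.1887 bits/symbol
Minimum bits = H × n = 2.1887 × 1750
= 3830.26 bits


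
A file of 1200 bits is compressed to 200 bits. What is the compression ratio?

Compression ratio = Original / Compressed
= 1200 / 200 = 6.00:1


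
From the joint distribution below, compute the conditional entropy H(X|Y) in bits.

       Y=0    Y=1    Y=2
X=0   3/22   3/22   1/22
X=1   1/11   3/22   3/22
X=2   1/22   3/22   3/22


H(X|Y) = Σ_y p(y) H(X|Y=y)
  p(Y=0) = 3/11, H(X|Y=0) = 1.4591
  p(Y=1) = 9/22, H(X|Y=1) = 1.5850
  p(Y=2) = 7/22, H(X|Y=2) = 1.4488
H(X|Y) = 0.2727×1.4591 + 0.4091×1.5850 + 0.3182×1.4488 = 1.5073 bits


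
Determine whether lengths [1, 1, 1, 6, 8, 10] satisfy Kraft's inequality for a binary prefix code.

Kraft inequality: Σ 2^(-l_i) ≤ 1 for prefix-free code
Calculating: 2^(-1) + 2^(-1) + 2^(-1) + 2^(-6) + 2^(-8) + 2^(-10)
= 0.5 + 0.5 + 0.5 + 0.015625 + 0.00390625 + 0.0009765625
= 1.5205
Since 1.5205 > 1, prefix-free code does not exist


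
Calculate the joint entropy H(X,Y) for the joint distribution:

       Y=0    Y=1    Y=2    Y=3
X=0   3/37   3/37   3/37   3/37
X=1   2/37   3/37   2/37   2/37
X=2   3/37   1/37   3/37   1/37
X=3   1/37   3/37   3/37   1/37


H(X,Y) = -Σ p(x,y) log₂ p(x,y)
  p(0,0)=3/37: -0.0811 × log₂(0.0811) = 0.2939
  p(0,1)=3/37: -0.0811 × log₂(0.0811) = 0.2939
  p(0,2)=3/37: -0.0811 × log₂(0.0811) = 0.2939
  p(0,3)=3/37: -0.0811 × log₂(0.0811) = 0.2939
  p(1,0)=2/37: -0.0541 × log₂(0.0541) = 0.2275
  p(1,1)=3/37: -0.0811 × log₂(0.0811) = 0.2939
  p(1,2)=2/37: -0.0541 × log₂(0.0541) = 0.2275
  p(1,3)=2/37: -0.0541 × log₂(0.0541) = 0.2275
  p(2,0)=3/37: -0.0811 × log₂(0.0811) = 0.2939
  p(2,1)=1/37: -0.0270 × log₂(0.0270) = 0.1408
  p(2,2)=3/37: -0.0811 × log₂(0.0811) = 0.2939
  p(2,3)=1/37: -0.0270 × log₂(0.0270) = 0.1408
  p(3,0)=1/37: -0.0270 × log₂(0.0270) = 0.1408
  p(3,1)=3/37: -0.0811 × log₂(0.0811) = 0.2939
  p(3,2)=3/37: -0.0811 × log₂(0.0811) = 0.2939
  p(3,3)=1/37: -0.0270 × log₂(0.0270) = 0.1408
H(X,Y) = 3.8907 bits


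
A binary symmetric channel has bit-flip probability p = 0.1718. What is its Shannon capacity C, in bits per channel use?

For BSC with error probability p:
C = 1 - H(p) where H(p) is binary entropy
H(0.1718) = -0.1718 × log₂(0.1718) - 0.8282 × log₂(0.8282)
H(p) = 0.6618
C = 1 - 0.6618 = 0.3382 bits/use


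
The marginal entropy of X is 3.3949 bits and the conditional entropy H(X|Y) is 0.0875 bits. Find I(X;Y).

I(X;Y) = H(X) - H(X|Y)
I(X;Y) = 3.3949 - 0.0875 = 3.3074 bits


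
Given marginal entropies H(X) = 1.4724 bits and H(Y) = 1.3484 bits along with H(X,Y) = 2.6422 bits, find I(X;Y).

I(X;Y) = H(X) + H(Y) - H(X,Y)
I(X;Y) = 1.4724 + 1.3484 - 2.6422 = 0.1786 bits


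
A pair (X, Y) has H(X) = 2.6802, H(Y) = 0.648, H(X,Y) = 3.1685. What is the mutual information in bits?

I(X;Y) = H(X) + H(Y) - H(X,Y)
I(X;Y) = 2.6802 + 0.648 - 3.1685 = 0.1597 bits


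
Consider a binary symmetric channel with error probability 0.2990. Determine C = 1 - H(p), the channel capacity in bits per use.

For BSC with error probability p:
C = 1 - H(p) where H(p) is binary entropy
H(0.2990) = -0.2990 × log₂(0.2990) - 0.7010 × log₂(0.7010)
H(p) = 0.8801
C = 1 - 0.8801 = 0.1199 bits/use


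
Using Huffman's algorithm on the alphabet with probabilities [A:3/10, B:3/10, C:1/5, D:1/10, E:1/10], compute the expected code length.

Huffman tree construction:
Combine smallest probabilities repeatedly
Resulting codes:
  A: 10 (length 2)
  B: 11 (length 2)
  C: 00 (length 2)
  D: 010 (length 3)
  E: 011 (length 3)
Average length = Σ p(s) × length(s) = 2.2000 bits


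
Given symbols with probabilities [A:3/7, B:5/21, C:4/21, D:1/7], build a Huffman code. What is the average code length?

Huffman tree construction:
Combine smallest probabilities repeatedly
Resulting codes:
  A: 0 (length 1)
  B: 10 (length 2)
  C: 111 (length 3)
  D: 110 (length 3)
Average length = Σ p(s) × length(s) = 1.9048 bits


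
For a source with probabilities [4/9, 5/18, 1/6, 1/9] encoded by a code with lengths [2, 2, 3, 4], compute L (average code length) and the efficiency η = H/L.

Average length L = Σ p_i × l_i = 2.3889 bits
Entropy H = 1.8163 bits
Efficiency η = H/L × 100% = 76.03%


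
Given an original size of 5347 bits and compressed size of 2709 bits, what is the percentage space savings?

Space savings = (1 - Compressed/Original) × 100%
= (1 - 2709/5347) × 100%
= 49.34%


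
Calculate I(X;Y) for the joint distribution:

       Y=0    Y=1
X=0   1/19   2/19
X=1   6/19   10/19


H(X) = 0.6292, H(Y) = 0.9495, H(X,Y) = 1.5780
I(X;Y) = H(X) + H(Y) - H(X,Y) = 0.0007 bits


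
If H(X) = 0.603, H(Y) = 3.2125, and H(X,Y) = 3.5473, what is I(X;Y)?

I(X;Y) = H(X) + H(Y) - H(X,Y)
I(X;Y) = 0.603 + 3.2125 - 3.5473 = 0.2682 bits


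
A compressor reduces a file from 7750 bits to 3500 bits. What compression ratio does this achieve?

Compression ratio = Original / Compressed
= 7750 / 3500 = 2.21:1


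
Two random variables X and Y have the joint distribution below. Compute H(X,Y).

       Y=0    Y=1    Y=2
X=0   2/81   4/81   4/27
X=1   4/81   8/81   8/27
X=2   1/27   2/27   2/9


H(X,Y) = -Σ p(x,y) log₂ p(x,y)
  p(0,0)=2/81: -0.0247 × log₂(0.0247) = 0.1318
  p(0,1)=4/81: -0.0494 × log₂(0.0494) = 0.2143
  p(0,2)=4/27: -0.1481 × log₂(0.1481) = 0.4081
  p(1,0)=4/81: -0.0494 × log₂(0.0494) = 0.2143
  p(1,1)=8/81: -0.0988 × log₂(0.0988) = 0.3299
  p(1,2)=8/27: -0.2963 × log₂(0.2963) = 0.5200
  p(2,0)=1/27: -0.0370 × log₂(0.0370) = 0.1761
  p(2,1)=2/27: -0.0741 × log₂(0.0741) = 0.2781
  p(2,2)=2/9: -0.2222 × log₂(0.2222) = 0.4822
H(X,Y) = 2.7549 bits


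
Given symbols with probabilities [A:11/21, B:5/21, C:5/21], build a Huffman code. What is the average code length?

Huffman tree construction:
Combine smallest probabilities repeatedly
Resulting codes:
  A: 1 (length 1)
  B: 00 (length 2)
  C: 01 (length 2)
Average length = Σ p(s) × length(s) = 1.4762 bits


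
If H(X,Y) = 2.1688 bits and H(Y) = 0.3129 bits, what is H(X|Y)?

Chain rule: H(X,Y) = H(X|Y) + H(Y)
H(X|Y) = H(X,Y) - H(Y) = 2.1688 - 0.3129 = 1.8559 bits


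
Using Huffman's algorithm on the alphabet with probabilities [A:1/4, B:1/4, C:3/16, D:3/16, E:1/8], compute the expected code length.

Huffman tree construction:
Combine smallest probabilities repeatedly
Resulting codes:
  A: 01 (length 2)
  B: 10 (length 2)
  C: 111 (length 3)
  D: 00 (length 2)
  E: 110 (length 3)
Average length = Σ p(s) × length(s) = 2.3125 bits


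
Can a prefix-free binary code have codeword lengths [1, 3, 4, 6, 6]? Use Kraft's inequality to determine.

Kraft inequality: Σ 2^(-l_i) ≤ 1 for prefix-free code
Calculating: 2^(-1) + 2^(-3) + 2^(-4) + 2^(-6) + 2^(-6)
= 0.5 + 0.125 + 0.0625 + 0.015625 + 0.015625
= 0.7188
Since 0.7188 ≤ 1, prefix-free code exists


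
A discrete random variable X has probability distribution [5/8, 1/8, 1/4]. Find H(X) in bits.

H(X) = -Σ p(x) log₂ p(x)
  -5/8 × log₂(5/8) = 0.4238
  -1/8 × log₂(1/8) = 0.3750
  -1/4 × log₂(1/4) = 0.5000
H(X) = 1.2988 bits


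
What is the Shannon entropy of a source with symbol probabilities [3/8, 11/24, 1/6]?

H(X) = -Σ p(x) log₂ p(x)
  -3/8 × log₂(3/8) = 0.5306
  -11/24 × log₂(11/24) = 0.5159
  -1/6 × log₂(1/6) = 0.4308
H(X) = 1.4773 bits


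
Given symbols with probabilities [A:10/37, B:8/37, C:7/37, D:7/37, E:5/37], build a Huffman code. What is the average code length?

Huffman tree construction:
Combine smallest probabilities repeatedly
Resulting codes:
  A: 10 (length 2)
  B: 01 (length 2)
  C: 111 (length 3)
  D: 00 (length 2)
  E: 110 (length 3)
Average length = Σ p(s) × length(s) = 2.3243 bits


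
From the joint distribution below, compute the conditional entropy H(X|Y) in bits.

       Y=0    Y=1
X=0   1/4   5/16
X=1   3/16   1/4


H(X|Y) = Σ_y p(y) H(X|Y=y)
  p(Y=0) = 7/16, H(X|Y=0) = 0.9852
  p(Y=1) = 9/16, H(X|Y=1) = 0.9911
H(X|Y) = 0.4375×0.9852 + 0.5625×0.9911 = 0.9885 bits


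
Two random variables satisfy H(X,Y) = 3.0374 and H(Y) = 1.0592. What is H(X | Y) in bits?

Chain rule: H(X,Y) = H(X|Y) + H(Y)
H(X|Y) = H(X,Y) - H(Y) = 3.0374 - 1.0592 = 1.9782 bits


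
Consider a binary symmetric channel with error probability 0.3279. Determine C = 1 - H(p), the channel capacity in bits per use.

For BSC with error probability p:
C = 1 - H(p) where H(p) is binary entropy
H(0.3279) = -0.3279 × log₂(0.3279) - 0.6721 × log₂(0.6721)
H(p) = 0.9128
C = 1 - 0.9128 = 0.0872 bits/use


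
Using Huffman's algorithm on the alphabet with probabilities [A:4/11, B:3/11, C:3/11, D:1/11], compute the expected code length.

Huffman tree construction:
Combine smallest probabilities repeatedly
Resulting codes:
  A: 11 (length 2)
  B: 01 (length 2)
  C: 10 (length 2)
  D: 00 (length 2)
Average length = Σ p(s) × length(s) = 2.0000 bits


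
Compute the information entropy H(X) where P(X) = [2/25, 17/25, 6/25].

H(X) = -Σ p(x) log₂ p(x)
  -2/25 × log₂(2/25) = 0.2915
  -17/25 × log₂(17/25) = 0.3783
  -6/25 × log₂(6/25) = 0.4941
H(X) = 1.1640 bits


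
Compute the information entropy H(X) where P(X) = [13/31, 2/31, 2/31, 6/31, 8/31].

H(X) = -Σ p(x) log₂ p(x)
  -13/31 × log₂(13/31) = 0.5258
  -2/31 × log₂(2/31) = 0.2551
  -2/31 × log₂(2/31) = 0.2551
  -6/31 × log₂(6/31) = 0.4586
  -8/31 × log₂(8/31) = 0.5043
H(X) = 1.9989 bits


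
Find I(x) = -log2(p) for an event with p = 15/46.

Information content I(x) = -log₂(p(x))
I = -log₂(15/46) = -log₂(0.3261)
I = 1.6167 bits


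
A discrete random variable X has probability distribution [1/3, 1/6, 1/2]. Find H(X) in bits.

H(X) = -Σ p(x) log₂ p(x)
  -1/3 × log₂(1/3) = 0.5283
  -1/6 × log₂(1/6) = 0.4308
  -1/2 × log₂(1/2) = 0.5000
H(X) = 1.4591 bits


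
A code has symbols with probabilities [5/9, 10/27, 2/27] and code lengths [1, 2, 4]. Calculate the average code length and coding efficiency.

Average length L = Σ p_i × l_i = 1.5926 bits
Entropy H = 1.2800 bits
Efficiency η = H/L × 100% = 80.37%


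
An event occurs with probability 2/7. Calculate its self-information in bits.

Information content I(x) = -log₂(p(x))
I = -log₂(2/7) = -log₂(0.2857)
I = 1.8074 bits


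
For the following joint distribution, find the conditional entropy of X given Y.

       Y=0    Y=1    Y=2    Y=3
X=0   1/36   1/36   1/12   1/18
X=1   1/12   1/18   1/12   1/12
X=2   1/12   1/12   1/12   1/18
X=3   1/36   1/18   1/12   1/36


H(X|Y) = Σ_y p(y) H(X|Y=y)
  p(Y=0) = 2/9, H(X|Y=0) = 1.8113
  p(Y=1) = 2/9, H(X|Y=1) = 1.9056
  p(Y=2) = 1/3, H(X|Y=2) = 2.0000
  p(Y=3) = 2/9, H(X|Y=3) = 1.9056
H(X|Y) = 0.2222×1.8113 + 0.2222×1.9056 + 0.3333×2.0000 + 0.2222×1.9056 = 1.9161 bits


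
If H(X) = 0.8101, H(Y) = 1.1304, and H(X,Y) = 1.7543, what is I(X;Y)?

I(X;Y) = H(X) + H(Y) - H(X,Y)
I(X;Y) = 0.8101 + 1.1304 - 1.7543 = 0.1862 bits


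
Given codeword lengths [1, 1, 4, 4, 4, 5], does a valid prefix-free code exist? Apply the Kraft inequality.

Kraft inequality: Σ 2^(-l_i) ≤ 1 for prefix-free code
Calculating: 2^(-1) + 2^(-1) + 2^(-4) + 2^(-4) + 2^(-4) + 2^(-5)
= 0.5 + 0.5 + 0.0625 + 0.0625 + 0.0625 + 0.03125
= 1.2188
Since 1.2188 > 1, prefix-free code does not exist


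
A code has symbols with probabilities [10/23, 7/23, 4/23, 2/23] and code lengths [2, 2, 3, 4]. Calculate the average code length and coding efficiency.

Average length L = Σ p_i × l_i = 2.3478 bits
Entropy H = 1.7901 bits
Efficiency η = H/L × 100% = 76.24%


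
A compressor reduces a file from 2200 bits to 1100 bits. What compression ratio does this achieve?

Compression ratio = Original / Compressed
= 2200 / 1100 = 2.00:1


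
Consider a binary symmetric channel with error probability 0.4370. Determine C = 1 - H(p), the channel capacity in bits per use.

For BSC with error probability p:
C = 1 - H(p) where H(p) is binary entropy
H(0.4370) = -0.4370 × log₂(0.4370) - 0.5630 × log₂(0.5630)
H(p) = 0.9885
C = 1 - 0.9885 = 0.0115 bits/use


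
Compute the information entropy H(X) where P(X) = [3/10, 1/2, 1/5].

H(X) = -Σ p(x) log₂ p(x)
  -3/10 × log₂(3/10) = 0.5211
  -1/2 × log₂(1/2) = 0.5000
  -1/5 × log₂(1/5) = 0.4644
H(X) = 1.4855 bits


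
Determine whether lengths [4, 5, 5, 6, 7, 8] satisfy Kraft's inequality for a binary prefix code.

Kraft inequality: Σ 2^(-l_i) ≤ 1 for prefix-free code
Calculating: 2^(-4) + 2^(-5) + 2^(-5) + 2^(-6) + 2^(-7) + 2^(-8)
= 0.0625 + 0.03125 + 0.03125 + 0.015625 + 0.0078125 + 0.00390625
= 0.1523
Since 0.1523 ≤ 1, prefix-free code exists


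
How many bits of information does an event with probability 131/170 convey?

Information content I(x) = -log₂(p(x))
I = -log₂(131/170) = -log₂(0.7706)
I = 0.3760 bits


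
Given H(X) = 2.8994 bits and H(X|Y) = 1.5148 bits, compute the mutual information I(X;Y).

I(X;Y) = H(X) - H(X|Y)
I(X;Y) = 2.8994 - 1.5148 = 1.3846 bits


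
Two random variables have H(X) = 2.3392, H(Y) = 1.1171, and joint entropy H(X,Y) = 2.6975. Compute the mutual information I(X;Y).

I(X;Y) = H(X) + H(Y) - H(X,Y)
I(X;Y) = 2.3392 + 1.1171 - 2.6975 = 0.7588 bits


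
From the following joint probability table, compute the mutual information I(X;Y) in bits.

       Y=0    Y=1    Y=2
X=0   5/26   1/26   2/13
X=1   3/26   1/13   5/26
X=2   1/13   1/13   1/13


H(X) = 1.5486, H(Y) = 1.5126, H(X,Y) = 3.0091
I(X;Y) = H(X) + H(Y) - H(X,Y) = 0.0521 bits


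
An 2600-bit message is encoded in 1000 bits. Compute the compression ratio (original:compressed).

Compression ratio = Original / Compressed
= 2600 / 1000 = 2.60:1


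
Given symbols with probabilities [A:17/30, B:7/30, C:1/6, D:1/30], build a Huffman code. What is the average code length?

Huffman tree construction:
Combine smallest probabilities repeatedly
Resulting codes:
  A: 1 (length 1)
  B: 01 (length 2)
  C: 001 (length 3)
  D: 000 (length 3)
Average length = Σ p(s) × length(s) = 1.6333 bits


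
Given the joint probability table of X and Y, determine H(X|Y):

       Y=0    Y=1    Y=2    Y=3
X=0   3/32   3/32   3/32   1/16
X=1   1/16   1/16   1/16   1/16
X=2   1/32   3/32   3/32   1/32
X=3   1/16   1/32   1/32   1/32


H(X|Y) = Σ_y p(y) H(X|Y=y)
  p(Y=0) = 1/4, H(X|Y=0) = 1.9056
  p(Y=1) = 9/32, H(X|Y=1) = 1.8911
  p(Y=2) = 9/32, H(X|Y=2) = 1.8911
  p(Y=3) = 3/16, H(X|Y=3) = 1.9183
H(X|Y) = 0.2500×1.9056 + 0.2812×1.8911 + 0.2812×1.8911 + 0.1875×1.9183 = 1.8998 bits


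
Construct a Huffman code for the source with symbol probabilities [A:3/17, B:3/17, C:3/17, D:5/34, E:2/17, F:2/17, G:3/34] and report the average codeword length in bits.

Huffman tree construction:
Combine smallest probabilities repeatedly
Resulting codes:
  A: 110 (length 3)
  B: 111 (length 3)
  C: 00 (length 2)
  D: 101 (length 3)
  E: 011 (length 3)
  F: 100 (length 3)
  G: 010 (length 3)
Average length = Σ p(s) × length(s) = 2.8235 bits


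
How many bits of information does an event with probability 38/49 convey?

Information content I(x) = -log₂(p(x))
I = -log₂(38/49) = -log₂(0.7755)
I = 0.3668 bits


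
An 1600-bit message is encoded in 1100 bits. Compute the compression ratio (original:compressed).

Compression ratio = Original / Compressed
= 1600 / 1100 = 1.45:1


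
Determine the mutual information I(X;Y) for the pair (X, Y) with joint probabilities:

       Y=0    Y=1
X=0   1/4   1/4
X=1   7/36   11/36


H(X) = 1.0000, H(Y) = 0.9911, H(X,Y) = 1.9820
I(X;Y) = H(X) + H(Y) - H(X,Y) = 0.0090 bits


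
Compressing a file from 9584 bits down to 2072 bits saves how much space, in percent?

Space savings = (1 - Compressed/Original) × 100%
= (1 - 2072/9584) × 100%
= 78.38%


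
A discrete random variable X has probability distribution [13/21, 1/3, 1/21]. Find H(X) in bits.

H(X) = -Σ p(x) log₂ p(x)
  -13/21 × log₂(13/21) = 0.4283
  -1/3 × log₂(1/3) = 0.5283
  -1/21 × log₂(1/21) = 0.2092
H(X) = 1.1658 bits


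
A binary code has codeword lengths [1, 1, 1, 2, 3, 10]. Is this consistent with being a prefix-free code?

Kraft inequality: Σ 2^(-l_i) ≤ 1 for prefix-free code
Calculating: 2^(-1) + 2^(-1) + 2^(-1) + 2^(-2) + 2^(-3) + 2^(-10)
= 0.5 + 0.5 + 0.5 + 0.25 + 0.125 + 0.0009765625
= 1.8760
Since 1.8760 > 1, prefix-free code does not exist


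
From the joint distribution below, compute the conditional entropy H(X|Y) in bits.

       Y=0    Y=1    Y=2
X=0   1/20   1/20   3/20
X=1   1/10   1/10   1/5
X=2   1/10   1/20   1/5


H(X|Y) = Σ_y p(y) H(X|Y=y)
  p(Y=0) = 1/4, H(X|Y=0) = 1.5219
  p(Y=1) = 1/5, H(X|Y=1) = 1.5000
  p(Y=2) = 11/20, H(X|Y=2) = 1.5726
H(X|Y) = 0.2500×1.5219 + 0.2000×1.5000 + 0.5500×1.5726 = 1.5454 bits


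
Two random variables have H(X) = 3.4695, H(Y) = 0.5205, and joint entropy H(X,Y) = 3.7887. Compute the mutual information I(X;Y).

I(X;Y) = H(X) + H(Y) - H(X,Y)
I(X;Y) = 3.4695 + 0.5205 - 3.7887 = 0.2013 bits


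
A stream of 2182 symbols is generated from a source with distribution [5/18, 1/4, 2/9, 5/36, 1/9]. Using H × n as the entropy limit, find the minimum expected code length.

Entropy H = 2.2433 bits/symbol
Minimum bits = H × n = 2.2433 × 2182
= 4894.90 bits


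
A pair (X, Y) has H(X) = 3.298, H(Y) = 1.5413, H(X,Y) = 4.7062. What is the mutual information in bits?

I(X;Y) = H(X) + H(Y) - H(X,Y)
I(X;Y) = 3.298 + 1.5413 - 4.7062 = 0.1331 bits


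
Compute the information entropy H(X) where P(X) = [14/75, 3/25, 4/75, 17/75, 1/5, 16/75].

H(X) = -Σ p(x) log₂ p(x)
  -14/75 × log₂(14/75) = 0.4520
  -3/25 × log₂(3/25) = 0.3671
  -4/75 × log₂(4/75) = 0.2255
  -17/75 × log₂(17/75) = 0.4854
  -1/5 × log₂(1/5) = 0.4644
  -16/75 × log₂(16/75) = 0.4755
H(X) = 2.4699 bits


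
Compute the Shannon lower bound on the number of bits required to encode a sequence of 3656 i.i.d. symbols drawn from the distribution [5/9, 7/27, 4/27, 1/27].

Entropy H = 1.5603 bits/symbol
Minimum bits = H × n = 1.5603 × 3656
= 5704.32 bits


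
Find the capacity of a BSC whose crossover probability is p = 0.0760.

For BSC with error probability p:
C = 1 - H(p) where H(p) is binary entropy
H(0.0760) = -0.0760 × log₂(0.0760) - 0.9240 × log₂(0.9240)
H(p) = 0.3879
C = 1 - 0.3879 = 0.6121 bits/use


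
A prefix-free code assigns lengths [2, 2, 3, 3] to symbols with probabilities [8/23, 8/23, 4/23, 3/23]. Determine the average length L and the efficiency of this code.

Average length L = Σ p_i × l_i = 2.3043 bits
Entropy H = 1.8820 bits
Efficiency η = H/L × 100% = 81.67%
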